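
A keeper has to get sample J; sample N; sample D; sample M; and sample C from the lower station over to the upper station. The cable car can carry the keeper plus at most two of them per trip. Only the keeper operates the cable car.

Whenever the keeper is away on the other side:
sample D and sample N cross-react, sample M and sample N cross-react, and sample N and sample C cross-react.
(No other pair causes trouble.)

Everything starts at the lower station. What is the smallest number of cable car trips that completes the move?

5

Counting alone: the keeper can take at most 2 across per trip to the upper station, so moving all 5 needs at least 3 loaded trips out, with a return between consecutive ones — at least 5 crossings.
The plan below uses exactly 5 crossings, so it is optimal:
1. Keeper goes to the upper station with sample J and sample N.  [the lower station: sample C, sample D, sample M | the upper station: sample J, sample N]
2. Keeper goes back to the lower station alone.  [the lower station: sample C, sample D, sample M | the upper station: sample J, sample N]
3. Keeper goes to the upper station with sample D and sample M.  [the lower station: sample C | the upper station: sample D, sample J, sample M, sample N]
4. Keeper goes back to the lower station with sample N.  [the lower station: sample C, sample N | the upper station: sample D, sample J, sample M]
5. Keeper goes to the upper station with sample C and sample N.  [the lower station: — | the upper station: sample C, sample D, sample J, sample M, sample N]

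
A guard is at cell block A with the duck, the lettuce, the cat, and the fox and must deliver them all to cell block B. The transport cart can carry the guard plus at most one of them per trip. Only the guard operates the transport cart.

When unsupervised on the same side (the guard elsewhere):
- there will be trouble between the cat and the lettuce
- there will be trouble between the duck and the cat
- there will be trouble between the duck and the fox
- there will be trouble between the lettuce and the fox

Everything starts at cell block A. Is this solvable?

No

Whatever the first load, the items left behind include a forbidden pair without the guard. No opening move is safe, so no plan exists.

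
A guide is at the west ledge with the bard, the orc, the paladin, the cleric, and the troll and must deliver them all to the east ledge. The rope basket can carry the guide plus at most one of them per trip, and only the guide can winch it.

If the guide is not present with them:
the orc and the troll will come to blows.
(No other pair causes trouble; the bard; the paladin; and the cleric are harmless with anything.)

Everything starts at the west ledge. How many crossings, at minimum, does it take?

9

Counting alone: the guide can take at most 1 across per trip to the east ledge, so moving all 5 needs at least 5 loaded trips out, with a return between consecutive ones — at least 9 crossings.
The plan below uses exactly 9 crossings, so it is optimal:
1. Guide goes to the east ledge with the orc.
2. Guide goes back to the west ledge alone.
3. Guide goes to the east ledge with the bard.
4. Guide goes back to the west ledge alone.
5. Guide goes to the east ledge with the paladin.
6. Guide goes back to the west ledge alone.
7. Guide goes to the east ledge with the cleric.
8. Guide goes back to the west ledge alone.
9. Guide goes to the east ledge with the troll.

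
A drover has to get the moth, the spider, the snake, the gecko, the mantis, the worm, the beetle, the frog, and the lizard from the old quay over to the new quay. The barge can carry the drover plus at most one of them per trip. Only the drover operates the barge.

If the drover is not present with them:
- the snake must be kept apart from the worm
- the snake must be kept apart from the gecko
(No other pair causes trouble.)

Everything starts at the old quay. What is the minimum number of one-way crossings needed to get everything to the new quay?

19

Counting alone: the drover can take at most 1 across per trip to the new quay, so moving all 9 needs at least 9 loaded trips out, with a return between consecutive ones — at least 17 crossings.
The safety rule pushes this higher. Following every safe sequence of crossings, the most of the 9 that can be at the new quay as the barge arrives there on crossing 17 is 8 — never all 9.
So no plan with fewer than 19 crossings exists, and this one achieves 19:
1. Drover goes to the new quay with the snake.
2. Drover goes back to the old quay alone.
3. Drover goes to the new quay with the moth.
4. Drover goes back to the old quay alone.
5. Drover goes to the new quay with the spider.
6. Drover goes back to the old quay alone.
7. Drover goes to the new quay with the gecko.
8. Drover goes back to the old quay with the snake.
9. Drover goes to the new quay with the worm.
10. Drover goes back to the old quay alone.
11. Drover goes to the new quay with the mantis.
12. Drover goes back to the old quay alone.
13. Drover goes to the new quay with the beetle.
14. Drover goes back to the old quay alone.
15. Drover goes to the new quay with the frog.
16. Drover goes back to the old quay alone.
17. Drover goes to the new quay with the lizard.
18. Drover goes back to the old quay alone.
19. Drover goes to the new quay with the snake.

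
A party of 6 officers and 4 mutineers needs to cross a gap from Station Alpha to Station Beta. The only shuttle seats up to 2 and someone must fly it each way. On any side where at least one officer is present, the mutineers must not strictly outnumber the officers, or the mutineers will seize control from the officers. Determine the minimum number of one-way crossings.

Counting alone: each trip to Station Beta takes at most 2 across and each return brings at least 1 back, so after t trips out (and t−1 returns) at most 2t − (t−1) of the 10 are across; that first reaches 10 at t = 9, so at least 17 crossings are needed.
The plan below uses exactly 17 crossings, so it is optimal:
1. 2 mutineers → Station Beta.  (Station Alpha: 6O 2M; Station Beta: 0O 2M)
2. 1 mutineer ← Station Alpha.  (Station Alpha: 6O 3M; Station Beta: 0O 1M)
3. 2 mutineers → Station Beta.  (Station Alpha: 6O 1M; Station Beta: 0O 3M)
4. 1 mutineer ← Station Alpha.  (Station Alpha: 6O 2M; Station Beta: 0O 2M)
5. 2 officers → Station Beta.  (Station Alpha: 4O 2M; Station Beta: 2O 2M)
6. 1 mutineer ← Station Alpha.  (Station Alpha: 4O 3M; Station Beta: 2O 1M)
7. 1 officer and 1 mutineer → Station Beta.  (Station Alpha: 3O 2M; Station Beta: 3O 2M)
8. 1 mutineer ← Station Alpha.  (Station Alpha: 3O 3M; Station Beta: 3O 1M)
9. 2 mutineers → Station Beta.  (Station Alpha: 3O 1M; Station Beta: 3O 3M)
10. 1 mutineer ← Station Alpha.  (Station Alpha: 3O 2M; Station Beta: 3O 2M)
11. 1 officer and 1 mutineer → Station Beta.  (Station Alpha: 2O 1M; Station Beta: 4O 3M)
12. 1 mutineer ← Station Alpha.  (Station Alpha: 2O 2M; Station Beta: 4O 2M)
13. 2 mutineers → Station Beta.  (Station Alpha: 2O 0M; Station Beta: 4O 4M)
14. 1 mutineer ← Station Alpha.  (Station Alpha: 2O 1M; Station Beta: 4O 3M)
15. 1 officer and 1 mutineer → Station Beta.  (Station Alpha: 1O 0M; Station Beta: 5O 4M)
16. 1 mutineer ← Station Alpha.  (Station Alpha: 1O 1M; Station Beta: 5O 3M)
17. 1 officer and 1 mutineer → Station Beta.  (Station Alpha: 0O 0M; Station Beta: 6O 4M)

17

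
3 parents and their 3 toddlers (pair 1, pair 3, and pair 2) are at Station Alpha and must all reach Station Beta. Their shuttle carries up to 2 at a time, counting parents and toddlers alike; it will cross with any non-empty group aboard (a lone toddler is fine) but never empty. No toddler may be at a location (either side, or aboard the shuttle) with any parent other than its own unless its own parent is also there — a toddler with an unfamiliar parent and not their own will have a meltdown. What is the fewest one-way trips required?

11

Counting alone: each trip to Station Beta takes at most 2 across and each return brings at least 1 back, so after t trips out (and t−1 returns) at most 2t − (t−1) of the 6 are across; that first reaches 6 at t = 5, so at least 9 crossings are needed.
The safety rule pushes this higher. Following every safe sequence of crossings, the most of the 6 that can be at Station Beta as the shuttle arrives there on crossing 9 is 5 — never all 6.
So no plan with fewer than 11 crossings exists, and this one achieves 11:
1. parent 1 and toddler 1 cross → Station Beta.
2. parent 1 crosses ← Station Alpha.
3. toddler 2 and toddler 3 cross → Station Beta.
4. toddler 1 crosses ← Station Alpha.
5. parent 2 and parent 3 cross → Station Beta.
6. parent 3 and toddler 3 cross ← Station Alpha.
7. parent 1 and parent 3 cross → Station Beta.
8. toddler 2 crosses ← Station Alpha.
9. toddler 1 and toddler 3 cross → Station Beta.
10. parent 2 crosses ← Station Alpha.
11. parent 2 and toddler 2 cross → Station Beta.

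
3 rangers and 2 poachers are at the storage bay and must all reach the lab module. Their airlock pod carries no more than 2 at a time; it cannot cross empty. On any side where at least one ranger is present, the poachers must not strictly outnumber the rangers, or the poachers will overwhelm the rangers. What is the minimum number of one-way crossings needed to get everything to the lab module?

7

Counting alone: each trip to the lab module takes at most 2 across and each return brings at least 1 back, so after t trips out (and t−1 returns) at most 2t − (t−1) of the 5 are across; that first reaches 5 at t = 4, so at least 7 crossings are needed.
The plan below uses exactly 7 crossings, so it is optimal:
1. 2 poachers → the lab module.  (the storage bay: 3R 0P; the lab module: 0R 2P)
2. 1 poacher ← the storage bay.  (the storage bay: 3R 1P; the lab module: 0R 1P)
3. 2 rangers → the lab module.  (the storage bay: 1R 1P; the lab module: 2R 1P)
4. 1 ranger ← the storage bay.  (the storage bay: 2R 1P; the lab module: 1R 1P)
5. 1 ranger and 1 poacher → the lab module.  (the storage bay: 1R 0P; the lab module: 2R 2P)
6. 1 poacher ← the storage bay.  (the storage bay: 1R 1P; the lab module: 2R 1P)
7. 1 ranger and 1 poacher → the lab module.  (the storage bay: 0R 0P; the lab module: 3R 2P)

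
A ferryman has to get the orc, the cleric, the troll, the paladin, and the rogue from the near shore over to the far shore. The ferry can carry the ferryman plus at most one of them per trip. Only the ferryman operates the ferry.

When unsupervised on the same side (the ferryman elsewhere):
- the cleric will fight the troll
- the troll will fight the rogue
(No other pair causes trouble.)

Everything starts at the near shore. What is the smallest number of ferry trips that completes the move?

11

Counting alone: the ferryman can take at most 1 across per trip to the far shore, so moving all 5 needs at least 5 loaded trips out, with a return between consecutive ones — at least 9 crossings.
The safety rule pushes this higher. Following every safe sequence of crossings, the most of the 5 that can be at the far shore as the ferry arrives there on crossing 9 is 4 — never all 5.
So no plan with fewer than 11 crossings exists, and this one achieves 11:
1. Ferryman goes to the far shore with the troll.  [the near shore: the cleric, the orc, the paladin, the rogue | the far shore: the troll]
2. Ferryman goes back to the near shore alone.  [the near shore: the cleric, the orc, the paladin, the rogue | the far shore: the troll]
3. Ferryman goes to the far shore with the orc.  [the near shore: the cleric, the paladin, the rogue | the far shore: the orc, the troll]
4. Ferryman goes back to the near shore alone.  [the near shore: the cleric, the paladin, the rogue | the far shore: the orc, the troll]
5. Ferryman goes to the far shore with the cleric.  [the near shore: the paladin, the rogue | the far shore: the cleric, the orc, the troll]
6. Ferryman goes back to the near shore with the troll.  [the near shore: the paladin, the rogue, the troll | the far shore: the cleric, the orc]
7. Ferryman goes to the far shore with the rogue.  [the near shore: the paladin, the troll | the far shore: the cleric, the orc, the rogue]
8. Ferryman goes back to the near shore alone.  [the near shore: the paladin, the troll | the far shore: the cleric, the orc, the rogue]
9. Ferryman goes to the far shore with the paladin.  [the near shore: the troll | the far shore: the cleric, the orc, the paladin, the rogue]
10. Ferryman goes back to the near shore alone.  [the near shore: the troll | the far shore: the cleric, the orc, the paladin, the rogue]
11. Ferryman goes to the far shore with the troll.  [the near shore: — | the far shore: the cleric, the orc, the paladin, the rogue, the troll]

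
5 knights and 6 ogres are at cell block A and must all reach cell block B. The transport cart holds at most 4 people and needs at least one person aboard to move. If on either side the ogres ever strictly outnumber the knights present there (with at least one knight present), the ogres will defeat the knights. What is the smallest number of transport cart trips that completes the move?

The ogres already outnumber the knights at cell block A before anyone moves, so the starting position itself is disallowed.

impossible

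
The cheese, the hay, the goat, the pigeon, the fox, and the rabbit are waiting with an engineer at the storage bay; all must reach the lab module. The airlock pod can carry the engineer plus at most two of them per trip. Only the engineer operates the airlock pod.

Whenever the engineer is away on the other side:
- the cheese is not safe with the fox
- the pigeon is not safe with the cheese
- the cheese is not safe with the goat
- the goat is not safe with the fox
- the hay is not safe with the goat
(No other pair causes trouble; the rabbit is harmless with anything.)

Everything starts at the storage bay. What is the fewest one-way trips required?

Counting alone: the engineer can take at most 2 across per trip to the lab module, so moving all 6 needs at least 3 loaded trips out, with a return between consecutive ones — at least 5 crossings.
The safety rule pushes this higher. Following every safe sequence of crossings, the most of the 6 that can be at the lab module as the airlock pod arrives there on crossings 5, 7 is 4, 5 respectively — never all 6.
So no plan with fewer than 9 crossings exists, and this one achieves 9:
1. Engineer goes to the lab module with the cheese and the goat.
2. Engineer goes back to the storage bay with the cheese.
3. Engineer goes to the lab module with the cheese and the hay.
4. Engineer goes back to the storage bay with the goat.
5. Engineer goes to the lab module with the goat and the rabbit.
6. Engineer goes back to the storage bay with the goat.
7. Engineer goes to the lab module with the fox and the pigeon.
8. Engineer goes back to the storage bay with the cheese.
9. Engineer goes to the lab module with the cheese and the goat.

9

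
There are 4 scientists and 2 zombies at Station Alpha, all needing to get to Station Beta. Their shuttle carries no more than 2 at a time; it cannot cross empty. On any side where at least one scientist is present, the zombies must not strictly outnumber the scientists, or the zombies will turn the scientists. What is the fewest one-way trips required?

9

Counting alone: each trip to Station Beta takes at most 2 across and each return brings at least 1 back, so after t trips out (and t−1 returns) at most 2t − (t−1) of the 6 are across; that first reaches 6 at t = 5, so at least 9 crossings are needed.
The plan below uses exactly 9 crossings, so it is optimal:
1. 2 zombies → Station Beta.  (Station Alpha: 4S 0Z; Station Beta: 0S 2Z)
2. 1 zombie ← Station Alpha.  (Station Alpha: 4S 1Z; Station Beta: 0S 1Z)
3. 2 scientists → Station Beta.  (Station Alpha: 2S 1Z; Station Beta: 2S 1Z)
4. 1 zombie ← Station Alpha.  (Station Alpha: 2S 2Z; Station Beta: 2S 0Z)
5. 2 zombies → Station Beta.  (Station Alpha: 2S 0Z; Station Beta: 2S 2Z)
6. 1 zombie ← Station Alpha.  (Station Alpha: 2S 1Z; Station Beta: 2S 1Z)
7. 1 scientist and 1 zombie → Station Beta.  (Station Alpha: 1S 0Z; Station Beta: 3S 2Z)
8. 1 zombie ← Station Alpha.  (Station Alpha: 1S 1Z; Station Beta: 3S 1Z)
9. 1 scientist and 1 zombie → Station Beta.  (Station Alpha: 0S 0Z; Station Beta: 4S 2Z)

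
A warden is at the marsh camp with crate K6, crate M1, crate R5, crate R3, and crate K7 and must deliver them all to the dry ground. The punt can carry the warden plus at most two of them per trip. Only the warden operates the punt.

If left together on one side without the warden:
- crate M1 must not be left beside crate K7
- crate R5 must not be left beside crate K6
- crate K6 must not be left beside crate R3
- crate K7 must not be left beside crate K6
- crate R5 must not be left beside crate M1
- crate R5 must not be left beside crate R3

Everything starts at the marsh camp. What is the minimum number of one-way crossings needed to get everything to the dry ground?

impossible

Whatever the first load, the items left behind include a forbidden pair without the warden. No opening move is safe, so no plan exists.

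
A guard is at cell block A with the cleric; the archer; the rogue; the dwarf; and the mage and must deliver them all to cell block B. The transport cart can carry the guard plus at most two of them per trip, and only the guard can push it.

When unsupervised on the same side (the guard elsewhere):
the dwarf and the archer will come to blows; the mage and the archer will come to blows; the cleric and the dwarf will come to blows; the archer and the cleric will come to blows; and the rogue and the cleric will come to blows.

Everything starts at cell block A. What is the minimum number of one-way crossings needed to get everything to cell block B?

Counting alone: the guard can take at most 2 across per trip to cell block B, so moving all 5 needs at least 3 loaded trips out, with a return between consecutive ones — at least 5 crossings.
The safety rule pushes this higher. Following every safe sequence of crossings, the most of the 5 that can be at cell block B as the transport cart arrives there on crossing 5 is 4 — never all 5.
So no plan with fewer than 7 crossings exists, and this one achieves 7:
1. Guard goes to cell block B with the archer and the cleric.  [cell block A: the dwarf, the mage, the rogue | cell block B: the archer, the cleric]
2. Guard goes back to cell block A with the cleric.  [cell block A: the cleric, the dwarf, the mage, the rogue | cell block B: the archer]
3. Guard goes to cell block B with the cleric and the rogue.  [cell block A: the dwarf, the mage | cell block B: the archer, the cleric, the rogue]
4. Guard goes back to cell block A with the cleric.  [cell block A: the cleric, the dwarf, the mage | cell block B: the archer, the rogue]
5. Guard goes to cell block B with the dwarf and the mage.  [cell block A: the cleric | cell block B: the archer, the dwarf, the mage, the rogue]
6. Guard goes back to cell block A with the archer.  [cell block A: the archer, the cleric | cell block B: the dwarf, the mage, the rogue]
7. Guard goes to cell block B with the archer and the cleric.  [cell block A: — | cell block B: the archer, the cleric, the dwarf, the mage, the rogue]

7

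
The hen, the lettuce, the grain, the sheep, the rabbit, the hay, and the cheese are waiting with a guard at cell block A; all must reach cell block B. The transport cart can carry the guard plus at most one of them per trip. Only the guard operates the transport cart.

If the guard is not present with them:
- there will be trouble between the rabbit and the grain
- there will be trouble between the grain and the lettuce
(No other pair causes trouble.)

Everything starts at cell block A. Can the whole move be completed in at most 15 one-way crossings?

Yes — this plan uses 15 crossings (≤ 15):
1. Guard goes to cell block B with the grain.
2. Guard goes back to cell block A alone.
3. Guard goes to cell block B with the hen.
4. Guard goes back to cell block A alone.
5. Guard goes to cell block B with the lettuce.
6. Guard goes back to cell block A with the grain.
7. Guard goes to cell block B with the rabbit.
8. Guard goes back to cell block A alone.
9. Guard goes to cell block B with the sheep.
10. Guard goes back to cell block A alone.
11. Guard goes to cell block B with the hay.
12. Guard goes back to cell block A alone.
13. Guard goes to cell block B with the cheese.
14. Guard goes back to cell block A alone.
15. Guard goes to cell block B with the grain.

Yes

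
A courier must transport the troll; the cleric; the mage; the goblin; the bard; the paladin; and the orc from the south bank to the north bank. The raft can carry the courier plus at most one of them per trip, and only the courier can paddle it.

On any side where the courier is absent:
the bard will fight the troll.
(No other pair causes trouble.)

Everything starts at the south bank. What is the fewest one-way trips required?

Counting alone: the courier can take at most 1 across per trip to the north bank, so moving all 7 needs at least 7 loaded trips out, with a return between consecutive ones — at least 13 crossings.
The plan below uses exactly 13 crossings, so it is optimal:
1. Courier goes to the north bank with the troll.  [the south bank: the bard, the cleric, the goblin, the mage, the orc, the paladin | the north bank: the troll]
2. Courier goes back to the south bank alone.  [the south bank: the bard, the cleric, the goblin, the mage, the orc, the paladin | the north bank: the troll]
3. Courier goes to the north bank with the cleric.  [the south bank: the bard, the goblin, the mage, the orc, the paladin | the north bank: the cleric, the troll]
4. Courier goes back to the south bank alone.  [the south bank: the bard, the goblin, the mage, the orc, the paladin | the north bank: the cleric, the troll]
5. Courier goes to the north bank with the mage.  [the south bank: the bard, the goblin, the orc, the paladin | the north bank: the cleric, the mage, the troll]
6. Courier goes back to the south bank alone.  [the south bank: the bard, the goblin, the orc, the paladin | the north bank: the cleric, the mage, the troll]
7. Courier goes to the north bank with the goblin.  [the south bank: the bard, the orc, the paladin | the north bank: the cleric, the goblin, the mage, the troll]
8. Courier goes back to the south bank alone.  [the south bank: the bard, the orc, the paladin | the north bank: the cleric, the goblin, the mage, the troll]
9. Courier goes to the north bank with the paladin.  [the south bank: the bard, the orc | the north bank: the cleric, the goblin, the mage, the paladin, the troll]
10. Courier goes back to the south bank alone.  [the south bank: the bard, the orc | the north bank: the cleric, the goblin, the mage, the paladin, the troll]
11. Courier goes to the north bank with the orc.  [the south bank: the bard | the north bank: the cleric, the goblin, the mage, the orc, the paladin, the troll]
12. Courier goes back to the south bank alone.  [the south bank: the bard | the north bank: the cleric, the goblin, the mage, the orc, the paladin, the troll]
13. Courier goes to the north bank with the bard.  [the south bank: — | the north bank: the bard, the cleric, the goblin, the mage, the orc, the paladin, the troll]

13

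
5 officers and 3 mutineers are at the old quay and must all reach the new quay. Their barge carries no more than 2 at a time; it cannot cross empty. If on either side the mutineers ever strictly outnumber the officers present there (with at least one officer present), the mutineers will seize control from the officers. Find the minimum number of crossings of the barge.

13

Counting alone: each trip to the new quay takes at most 2 across and each return brings at least 1 back, so after t trips out (and t−1 returns) at most 2t − (t−1) of the 8 are across; that first reaches 8 at t = 7, so at least 13 crossings are needed.
The plan below uses exactly 13 crossings, so it is optimal:
1. 2 mutineers → the new quay.  (the old quay: 5O 1M; the new quay: 0O 2M)
2. 1 mutineer ← the old quay.  (the old quay: 5O 2M; the new quay: 0O 1M)
3. 2 mutineers → the new quay.  (the old quay: 5O 0M; the new quay: 0O 3M)
4. 1 mutineer ← the old quay.  (the old quay: 5O 1M; the new quay: 0O 2M)
5. 2 officers → the new quay.  (the old quay: 3O 1M; the new quay: 2O 2M)
6. 1 mutineer ← the old quay.  (the old quay: 3O 2M; the new quay: 2O 1M)
7. 1 officer and 1 mutineer → the new quay.  (the old quay: 2O 1M; the new quay: 3O 2M)
8. 1 mutineer ← the old quay.  (the old quay: 2O 2M; the new quay: 3O 1M)
9. 2 mutineers → the new quay.  (the old quay: 2O 0M; the new quay: 3O 3M)
10. 1 mutineer ← the old quay.  (the old quay: 2O 1M; the new quay: 3O 2M)
11. 1 officer and 1 mutineer → the new quay.  (the old quay: 1O 0M; the new quay: 4O 3M)
12. 1 mutineer ← the old quay.  (the old quay: 1O 1M; the new quay: 4O 2M)
13. 1 officer and 1 mutineer → the new quay.  (the old quay: 0O 0M; the new quay: 5O 3M)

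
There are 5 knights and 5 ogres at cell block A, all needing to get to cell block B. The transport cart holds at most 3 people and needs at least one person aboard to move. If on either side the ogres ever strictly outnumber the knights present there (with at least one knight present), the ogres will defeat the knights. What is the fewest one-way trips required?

11

Counting alone: each trip to cell block B takes at most 3 across and each return brings at least 1 back, so after t trips out (and t−1 returns) at most 3t − (t−1) of the 10 are across; that first reaches 10 at t = 5, so at least 9 crossings are needed.
The safety rule pushes this higher. Following every safe sequence of crossings, the most of the 10 that can be at cell block B as the transport cart arrives there on crossing 9 is 9 — never all 10.
So no plan with fewer than 11 crossings exists, and this one achieves 11:
1. 2 ogres → cell block B.  (cell block A: 5K 3O; cell block B: 0K 2O)
2. 1 ogre ← cell block A.  (cell block A: 5K 4O; cell block B: 0K 1O)
3. 3 ogres → cell block B.  (cell block A: 5K 1O; cell block B: 0K 4O)
4. 1 ogre ← cell block A.  (cell block A: 5K 2O; cell block B: 0K 3O)
5. 3 knights → cell block B.  (cell block A: 2K 2O; cell block B: 3K 3O)
6. 1 knight and 1 ogre ← cell block A.  (cell block A: 3K 3O; cell block B: 2K 2O)
7. 3 knights → cell block B.  (cell block A: 0K 3O; cell block B: 5K 2O)
8. 1 ogre ← cell block A.  (cell block A: 0K 4O; cell block B: 5K 1O)
9. 2 ogres → cell block B.  (cell block A: 0K 2O; cell block B: 5K 3O)
10. 1 ogre ← cell block A.  (cell block A: 0K 3O; cell block B: 5K 2O)
11. 3 ogres → cell block B.  (cell block A: 0K 0O; cell block B: 5K 5O)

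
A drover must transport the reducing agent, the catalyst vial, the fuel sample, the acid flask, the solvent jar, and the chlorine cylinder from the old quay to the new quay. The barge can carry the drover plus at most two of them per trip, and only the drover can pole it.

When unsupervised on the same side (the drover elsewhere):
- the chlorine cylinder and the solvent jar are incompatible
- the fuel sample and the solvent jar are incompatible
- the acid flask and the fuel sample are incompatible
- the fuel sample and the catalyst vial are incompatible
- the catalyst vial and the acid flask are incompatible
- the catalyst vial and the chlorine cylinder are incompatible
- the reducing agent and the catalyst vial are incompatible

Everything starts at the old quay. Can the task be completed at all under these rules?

No

Whatever the first load, the items left behind include a forbidden pair without the drover. No opening move is safe, so no plan exists.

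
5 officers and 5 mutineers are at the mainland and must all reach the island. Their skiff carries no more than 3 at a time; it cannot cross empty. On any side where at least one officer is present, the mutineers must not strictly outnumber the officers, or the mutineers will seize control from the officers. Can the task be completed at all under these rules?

Yes

1. 2 mutineers → the island.  (the mainland: 5O 3M; the island: 0O 2M)
2. 1 mutineer ← the mainland.  (the mainland: 5O 4M; the island: 0O 1M)
3. 3 mutineers → the island.  (the mainland: 5O 1M; the island: 0O 4M)
4. 1 mutineer ← the mainland.  (the mainland: 5O 2M; the island: 0O 3M)
5. 3 officers → the island.  (the mainland: 2O 2M; the island: 3O 3M)
6. 1 officer and 1 mutineer ← the mainland.  (the mainland: 3O 3M; the island: 2O 2M)
7. 3 officers → the island.  (the mainland: 0O 3M; the island: 5O 2M)
8. 1 mutineer ← the mainland.  (the mainland: 0O 4M; the island: 5O 1M)
9. 2 mutineers → the island.  (the mainland: 0O 2M; the island: 5O 3M)
10. 1 mutineer ← the mainland.  (the mainland: 0O 3M; the island: 5O 2M)
11. 3 mutineers → the island.  (the mainland: 0O 0M; the island: 5O 5M)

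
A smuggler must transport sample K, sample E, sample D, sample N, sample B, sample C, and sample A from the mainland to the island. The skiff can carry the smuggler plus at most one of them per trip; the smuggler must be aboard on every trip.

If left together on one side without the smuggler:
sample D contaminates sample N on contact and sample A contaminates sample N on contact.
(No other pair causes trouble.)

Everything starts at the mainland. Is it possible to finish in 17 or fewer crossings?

Yes

Yes — this plan uses 15 crossings (≤ 17):
1. Smuggler goes to the island with sample N.
2. Smuggler goes back to the mainland alone.
3. Smuggler goes to the island with sample K.
4. Smuggler goes back to the mainland alone.
5. Smuggler goes to the island with sample E.
6. Smuggler goes back to the mainland alone.
7. Smuggler goes to the island with sample D.
8. Smuggler goes back to the mainland with sample N.
9. Smuggler goes to the island with sample A.
10. Smuggler goes back to the mainland alone.
11. Smuggler goes to the island with sample B.
12. Smuggler goes back to the mainland alone.
13. Smuggler goes to the island with sample C.
14. Smuggler goes back to the mainland alone.
15. Smuggler goes to the island with sample N.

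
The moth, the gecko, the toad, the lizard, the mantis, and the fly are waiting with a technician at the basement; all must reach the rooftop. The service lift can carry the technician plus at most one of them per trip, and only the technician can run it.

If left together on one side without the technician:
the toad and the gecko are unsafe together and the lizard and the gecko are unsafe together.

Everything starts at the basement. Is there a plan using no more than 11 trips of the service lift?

No

Counting alone: the technician can take at most 1 across per trip to the rooftop, so moving all 6 needs at least 6 loaded trips out, with a return between consecutive ones — at least 11 crossings.
The safety rule pushes this higher. Following every safe sequence of crossings, the most of the 6 that can be at the rooftop as the service lift arrives there on crossing 11 is 5 — never all 6.
So the move cannot be finished within 11 crossings. (The shortest complete plan takes 13:)
1. Technician goes to the rooftop with the gecko.
2. Technician goes back to the basement alone.
3. Technician goes to the rooftop with the moth.
4. Technician goes back to the basement alone.
5. Technician goes to the rooftop with the toad.
6. Technician goes back to the basement with the gecko.
7. Technician goes to the rooftop with the lizard.
8. Technician goes back to the basement alone.
9. Technician goes to the rooftop with the mantis.
10. Technician goes back to the basement alone.
11. Technician goes to the rooftop with the fly.
12. Technician goes back to the basement alone.
13. Technician goes to the rooftop with the gecko.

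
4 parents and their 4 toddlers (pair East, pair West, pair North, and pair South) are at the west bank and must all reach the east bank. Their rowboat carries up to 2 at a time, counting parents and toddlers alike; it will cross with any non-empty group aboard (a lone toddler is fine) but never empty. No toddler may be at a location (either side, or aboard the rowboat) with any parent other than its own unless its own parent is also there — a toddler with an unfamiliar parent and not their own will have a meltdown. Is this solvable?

No

Following every safe sequence of crossings from the start, the most of the 8 that can be at the east bank as the rowboat arrives there on crossings 1, 3, 5 is 2, 3, 4 respectively; the best ever achieved is 4 of 8.
From crossing 7 on, no configuration arises that was not already reachable earlier: only 44 distinct safe configurations (who is on which side, and where the rowboat is) can ever be reached, none of them has everyone across, and every continuation just revisits them. So no valid plan exists.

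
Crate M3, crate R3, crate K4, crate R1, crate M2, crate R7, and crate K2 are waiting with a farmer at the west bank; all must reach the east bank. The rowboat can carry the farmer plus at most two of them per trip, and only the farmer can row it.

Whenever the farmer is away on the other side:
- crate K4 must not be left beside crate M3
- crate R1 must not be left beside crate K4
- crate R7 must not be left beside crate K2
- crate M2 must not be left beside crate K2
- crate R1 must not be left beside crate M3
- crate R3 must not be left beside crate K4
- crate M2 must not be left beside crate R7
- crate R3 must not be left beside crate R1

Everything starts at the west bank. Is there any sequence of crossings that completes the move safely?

Whatever the first load, the items left behind include a forbidden pair without the farmer. No opening move is safe, so no plan exists.

No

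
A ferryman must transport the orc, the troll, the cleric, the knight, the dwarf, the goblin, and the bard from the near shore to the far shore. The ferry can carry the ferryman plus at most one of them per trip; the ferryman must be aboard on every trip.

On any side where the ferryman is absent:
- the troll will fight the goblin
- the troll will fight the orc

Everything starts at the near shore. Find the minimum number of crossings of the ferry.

Counting alone: the ferryman can take at most 1 across per trip to the far shore, so moving all 7 needs at least 7 loaded trips out, with a return between consecutive ones — at least 13 crossings.
The safety rule pushes this higher. Following every safe sequence of crossings, the most of the 7 that can be at the far shore as the ferry arrives there on crossing 13 is 6 — never all 7.
So no plan with fewer than 15 crossings exists, and this one achieves 15:
1. Ferryman goes to the far shore with the troll.  [the near shore: the bard, the cleric, the dwarf, the goblin, the knight, the orc | the far shore: the troll]
2. Ferryman goes back to the near shore alone.  [the near shore: the bard, the cleric, the dwarf, the goblin, the knight, the orc | the far shore: the troll]
3. Ferryman goes to the far shore with the orc.  [the near shore: the bard, the cleric, the dwarf, the goblin, the knight | the far shore: the orc, the troll]
4. Ferryman goes back to the near shore with the troll.  [the near shore: the bard, the cleric, the dwarf, the goblin, the knight, the troll | the far shore: the orc]
5. Ferryman goes to the far shore with the goblin.  [the near shore: the bard, the cleric, the dwarf, the knight, the troll | the far shore: the goblin, the orc]
6. Ferryman goes back to the near shore alone.  [the near shore: the bard, the cleric, the dwarf, the knight, the troll | the far shore: the goblin, the orc]
7. Ferryman goes to the far shore with the cleric.  [the near shore: the bard, the dwarf, the knight, the troll | the far shore: the cleric, the goblin, the orc]
8. Ferryman goes back to the near shore alone.  [the near shore: the bard, the dwarf, the knight, the troll | the far shore: the cleric, the goblin, the orc]
9. Ferryman goes to the far shore with the knight.  [the near shore: the bard, the dwarf, the troll | the far shore: the cleric, the goblin, the knight, the orc]
10. Ferryman goes back to the near shore alone.  [the near shore: the bard, the dwarf, the troll | the far shore: the cleric, the goblin, the knight, the orc]
11. Ferryman goes to the far shore with the dwarf.  [the near shore: the bard, the troll | the far shore: the cleric, the dwarf, the goblin, the knight, the orc]
12. Ferryman goes back to the near shore alone.  [the near shore: the bard, the troll | the far shore: the cleric, the dwarf, the goblin, the knight, the orc]
13. Ferryman goes to the far shore with the bard.  [the near shore: the troll | the far shore: the bard, the cleric, the dwarf, the goblin, the knight, the orc]
14. Ferryman goes back to the near shore alone.  [the near shore: the troll | the far shore: the bard, the cleric, the dwarf, the goblin, the knight, the orc]
15. Ferryman goes to the far shore with the troll.  [the near shore: — | the far shore: the bard, the cleric, the dwarf, the goblin, the knight, the orc, the troll]

15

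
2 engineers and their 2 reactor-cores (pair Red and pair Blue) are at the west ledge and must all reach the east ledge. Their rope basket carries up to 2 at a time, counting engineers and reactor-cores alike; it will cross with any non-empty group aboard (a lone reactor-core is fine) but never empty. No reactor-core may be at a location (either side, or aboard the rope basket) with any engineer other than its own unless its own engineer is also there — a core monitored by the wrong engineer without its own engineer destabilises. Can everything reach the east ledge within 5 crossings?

Yes

Yes — this plan uses 5 crossings (≤ 5):
1. engineer Red and reactor-core Red cross → the east ledge.
2. engineer Red crosses ← the west ledge.
3. engineer Blue and engineer Red cross → the east ledge.
4. engineer Blue crosses ← the west ledge.
5. engineer Blue and reactor-core Blue cross → the east ledge.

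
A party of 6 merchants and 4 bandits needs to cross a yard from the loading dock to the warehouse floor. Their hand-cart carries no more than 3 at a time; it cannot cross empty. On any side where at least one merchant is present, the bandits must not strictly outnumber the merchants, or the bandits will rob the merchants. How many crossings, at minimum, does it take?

Counting alone: each trip to the warehouse floor takes at most 3 across and each return brings at least 1 back, so after t trips out (and t−1 returns) at most 3t − (t−1) of the 10 are across; that first reaches 10 at t = 5, so at least 9 crossings are needed.
The plan below uses exactly 9 crossings, so it is optimal:
1. 2 bandits → the warehouse floor.  (the loading dock: 6M 2B; the warehouse floor: 0M 2B)
2. 1 bandit ← the loading dock.  (the loading dock: 6M 3B; the warehouse floor: 0M 1B)
3. 3 bandits → the warehouse floor.  (the loading dock: 6M 0B; the warehouse floor: 0M 4B)
4. 1 bandit ← the loading dock.  (the loading dock: 6M 1B; the warehouse floor: 0M 3B)
5. 3 merchants → the warehouse floor.  (the loading dock: 3M 1B; the warehouse floor: 3M 3B)
6. 1 bandit ← the loading dock.  (the loading dock: 3M 2B; the warehouse floor: 3M 2B)
7. 1 merchant and 2 bandits → the warehouse floor.  (the loading dock: 2M 0B; the warehouse floor: 4M 4B)
8. 1 bandit ← the loading dock.  (the loading dock: 2M 1B; the warehouse floor: 4M 3B)
9. 2 merchants and 1 bandit → the warehouse floor.  (the loading dock: 0M 0B; the warehouse floor: 6M 4B)

9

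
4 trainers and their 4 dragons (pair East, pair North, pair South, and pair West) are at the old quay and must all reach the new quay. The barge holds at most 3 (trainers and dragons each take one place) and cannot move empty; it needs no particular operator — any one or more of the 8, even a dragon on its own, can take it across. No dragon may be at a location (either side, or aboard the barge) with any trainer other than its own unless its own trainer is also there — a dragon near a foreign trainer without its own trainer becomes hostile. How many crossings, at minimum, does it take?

Counting alone: each trip to the new quay takes at most 3 across and each return brings at least 1 back, so after t trips out (and t−1 returns) at most 3t − (t−1) of the 8 are across; that first reaches 8 at t = 4, so at least 7 crossings are needed.
The safety rule pushes this higher. Following every safe sequence of crossings, the most of the 8 that can be at the new quay as the barge arrives there on crossing 7 is 7 — never all 8.
So no plan with fewer than 9 crossings exists, and this one achieves 9:
1. dragon East and trainer East cross → the new quay.
2. trainer East crosses ← the old quay.
3. dragon North, trainer East, and trainer North cross → the new quay.
4. dragon East and trainer East cross ← the old quay.
5. trainer East, trainer South, and trainer West cross → the new quay.
6. dragon North crosses ← the old quay.
7. dragon East and dragon North cross → the new quay.
8. dragon East crosses ← the old quay.
9. dragon East, dragon South, and dragon West cross → the new quay.

9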